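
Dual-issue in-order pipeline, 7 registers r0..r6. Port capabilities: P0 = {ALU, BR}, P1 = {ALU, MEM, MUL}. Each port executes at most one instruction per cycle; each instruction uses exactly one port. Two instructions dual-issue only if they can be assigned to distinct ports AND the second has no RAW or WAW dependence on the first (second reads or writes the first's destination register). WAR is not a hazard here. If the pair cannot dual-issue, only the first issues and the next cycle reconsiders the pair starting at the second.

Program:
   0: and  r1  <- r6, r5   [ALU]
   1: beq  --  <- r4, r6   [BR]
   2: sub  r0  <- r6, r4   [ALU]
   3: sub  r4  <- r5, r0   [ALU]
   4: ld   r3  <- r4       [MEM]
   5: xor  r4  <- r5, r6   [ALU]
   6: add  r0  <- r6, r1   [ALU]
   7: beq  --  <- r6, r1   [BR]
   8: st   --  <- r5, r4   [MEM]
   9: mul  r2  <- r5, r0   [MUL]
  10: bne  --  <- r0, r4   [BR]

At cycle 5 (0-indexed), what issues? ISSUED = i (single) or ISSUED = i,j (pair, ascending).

[0] i0/i1  and/beq  -- dual
[1] i2  sub  -- RAW r0
[2] i3  sub  -- RAW r4
[3] i4/i5  ld/xor  -- dual
[4] i6/i7  add/beq  -- dual
[5] i8  st  -- no-port MEM/MUL
[6] i9/i10  mul/bne  -- dual

ISSUED = 8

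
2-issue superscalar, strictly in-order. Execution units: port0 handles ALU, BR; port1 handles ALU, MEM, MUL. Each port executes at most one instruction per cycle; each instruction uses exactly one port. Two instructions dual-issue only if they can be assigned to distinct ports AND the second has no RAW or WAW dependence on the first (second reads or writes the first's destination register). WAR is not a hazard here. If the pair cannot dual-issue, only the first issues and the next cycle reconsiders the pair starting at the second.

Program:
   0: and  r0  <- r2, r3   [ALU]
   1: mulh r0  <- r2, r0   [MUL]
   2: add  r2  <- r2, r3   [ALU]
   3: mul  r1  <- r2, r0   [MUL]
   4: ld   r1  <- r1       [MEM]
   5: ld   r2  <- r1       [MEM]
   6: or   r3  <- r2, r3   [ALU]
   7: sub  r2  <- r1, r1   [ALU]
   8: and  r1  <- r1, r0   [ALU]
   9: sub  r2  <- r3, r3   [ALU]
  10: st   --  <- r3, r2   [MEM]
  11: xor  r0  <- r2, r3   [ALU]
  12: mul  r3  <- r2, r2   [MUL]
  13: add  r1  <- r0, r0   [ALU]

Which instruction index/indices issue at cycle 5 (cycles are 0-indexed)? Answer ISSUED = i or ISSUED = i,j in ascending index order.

ISSUED = 6,7

[0] i0  and.ALU  -- RAW+WAW r0
[1] i1&i2  mulh.MUL/add.ALU  -- pair
[2] i3  mul.MUL  -- no-port MUL/MEM
[3] i4  ld.MEM  -- no-port MEM/MEM
[4] i5  ld.MEM  -- RAW r2
[5] i6&i7  or.ALU/sub.ALU  -- pair
[6] i8&i9  and.ALU/sub.ALU  -- pair
[7] i10&i11  st.MEM/xor.ALU  -- pair
[8] i12&i13  mul.MUL/add.ALU  -- pair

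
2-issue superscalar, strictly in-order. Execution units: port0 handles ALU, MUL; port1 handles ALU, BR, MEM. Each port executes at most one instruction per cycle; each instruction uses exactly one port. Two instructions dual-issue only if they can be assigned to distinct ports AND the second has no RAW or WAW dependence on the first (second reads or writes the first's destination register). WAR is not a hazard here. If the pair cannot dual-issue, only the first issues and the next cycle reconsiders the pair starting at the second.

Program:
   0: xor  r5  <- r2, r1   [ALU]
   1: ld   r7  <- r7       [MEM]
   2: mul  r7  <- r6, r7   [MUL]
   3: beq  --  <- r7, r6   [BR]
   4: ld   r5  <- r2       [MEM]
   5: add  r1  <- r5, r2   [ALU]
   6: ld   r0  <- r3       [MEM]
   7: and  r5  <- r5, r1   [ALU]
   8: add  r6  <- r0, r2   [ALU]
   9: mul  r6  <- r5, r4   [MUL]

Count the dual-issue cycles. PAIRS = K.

#0 head=0: xor ld i0+i1 dual
#1 head=2: mul i2 RAW r7
#2 head=3: beq i3 no-port BR/MEM
#3 head=4: ld i4 RAW r5
#4 head=5: add ld i5+i6 dual
#5 head=7: and add i7+i8 dual
#6 head=9: mul i9 tail

PAIRS = 3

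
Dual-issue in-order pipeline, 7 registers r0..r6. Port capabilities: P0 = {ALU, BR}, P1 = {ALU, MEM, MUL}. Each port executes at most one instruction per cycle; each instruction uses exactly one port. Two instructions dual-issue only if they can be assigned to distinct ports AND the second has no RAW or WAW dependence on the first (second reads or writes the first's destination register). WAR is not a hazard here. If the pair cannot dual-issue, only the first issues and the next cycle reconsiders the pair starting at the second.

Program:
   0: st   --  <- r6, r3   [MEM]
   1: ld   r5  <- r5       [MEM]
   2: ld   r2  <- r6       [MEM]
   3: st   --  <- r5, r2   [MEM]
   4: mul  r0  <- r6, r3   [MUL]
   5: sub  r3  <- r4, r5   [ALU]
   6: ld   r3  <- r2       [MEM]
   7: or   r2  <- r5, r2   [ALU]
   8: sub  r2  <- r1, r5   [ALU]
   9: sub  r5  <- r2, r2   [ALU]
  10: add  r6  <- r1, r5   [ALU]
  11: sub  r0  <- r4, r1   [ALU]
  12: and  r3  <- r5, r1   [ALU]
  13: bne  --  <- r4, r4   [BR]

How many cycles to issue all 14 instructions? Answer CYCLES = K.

0. st.MEM @i0  | no-port MEM/MEM
1. ld.MEM @i1  | no-port MEM/MEM
2. ld.MEM @i2  | no-port MEM/MEM
3. st.MEM @i3  | no-port MEM/MUL
4. mul.MUL;sub.ALU @i4,i5  | pair
5. ld.MEM;or.ALU @i6,i7  | pair
6. sub.ALU @i8  | RAW r2
7. sub.ALU @i9  | RAW r5
8. add.ALU;sub.ALU @i10,i11  | pair
9. and.ALU;bne.BR @i12,i13  | pair

CYCLES = 10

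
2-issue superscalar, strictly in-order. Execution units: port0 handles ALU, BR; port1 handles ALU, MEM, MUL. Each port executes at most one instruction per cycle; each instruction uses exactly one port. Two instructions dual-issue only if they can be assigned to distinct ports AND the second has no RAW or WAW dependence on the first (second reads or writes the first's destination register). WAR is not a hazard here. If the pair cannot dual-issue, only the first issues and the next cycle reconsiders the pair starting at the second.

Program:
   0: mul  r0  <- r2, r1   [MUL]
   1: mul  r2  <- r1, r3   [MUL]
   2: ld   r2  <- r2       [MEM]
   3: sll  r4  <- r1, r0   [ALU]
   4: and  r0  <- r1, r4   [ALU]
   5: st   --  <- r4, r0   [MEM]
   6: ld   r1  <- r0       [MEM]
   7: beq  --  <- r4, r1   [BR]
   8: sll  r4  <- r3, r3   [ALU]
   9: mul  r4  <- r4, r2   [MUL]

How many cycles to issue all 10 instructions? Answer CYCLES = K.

[0] i0  mul  -- no-port MUL/MUL
[1] i1  mul  -- no-port MUL/MEM
[2] i2&i3  ld/sll  -- pair
[3] i4  and  -- RAW r0
[4] i5  st  -- no-port MEM/MEM
[5] i6  ld  -- RAW r1
[6] i7&i8  beq/sll  -- pair
[7] i9  mul  -- tail

CYCLES = 8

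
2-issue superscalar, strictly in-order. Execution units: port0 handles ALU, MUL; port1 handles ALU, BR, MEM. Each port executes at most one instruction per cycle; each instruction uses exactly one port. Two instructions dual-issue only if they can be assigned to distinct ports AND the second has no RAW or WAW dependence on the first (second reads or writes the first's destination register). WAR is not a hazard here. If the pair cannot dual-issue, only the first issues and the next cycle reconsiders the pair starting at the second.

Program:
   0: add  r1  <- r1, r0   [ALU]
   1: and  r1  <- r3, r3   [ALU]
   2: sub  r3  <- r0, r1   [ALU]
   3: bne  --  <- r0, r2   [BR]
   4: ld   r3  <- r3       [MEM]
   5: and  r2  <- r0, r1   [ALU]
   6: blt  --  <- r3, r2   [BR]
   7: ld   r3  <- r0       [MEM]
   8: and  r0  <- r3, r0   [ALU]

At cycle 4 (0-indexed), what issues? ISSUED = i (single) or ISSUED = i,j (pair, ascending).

0. add @i0  | WAW r1
1. and @i1  | RAW r1
2. sub+bne @i2&i3  | 2-wide
3. ld+and @i4&i5  | 2-wide
4. blt @i6  | no-port BR/MEM
5. ld @i7  | RAW r3
6. and @i8  | tail

ISSUED = 6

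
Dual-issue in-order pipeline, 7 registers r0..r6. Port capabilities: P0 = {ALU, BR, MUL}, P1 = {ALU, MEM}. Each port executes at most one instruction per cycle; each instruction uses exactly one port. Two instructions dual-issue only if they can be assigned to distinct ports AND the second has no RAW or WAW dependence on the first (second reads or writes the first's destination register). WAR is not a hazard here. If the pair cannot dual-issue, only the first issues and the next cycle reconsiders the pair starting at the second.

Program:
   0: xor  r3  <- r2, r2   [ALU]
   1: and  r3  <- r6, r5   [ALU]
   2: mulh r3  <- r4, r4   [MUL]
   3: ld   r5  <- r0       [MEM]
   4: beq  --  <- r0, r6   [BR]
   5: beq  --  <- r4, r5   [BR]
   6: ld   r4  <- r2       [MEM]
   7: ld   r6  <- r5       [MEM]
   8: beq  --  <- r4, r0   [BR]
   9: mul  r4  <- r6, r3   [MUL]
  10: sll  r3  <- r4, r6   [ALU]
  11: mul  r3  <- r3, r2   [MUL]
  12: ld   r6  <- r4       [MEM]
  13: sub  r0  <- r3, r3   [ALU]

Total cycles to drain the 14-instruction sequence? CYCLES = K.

CYCLES = 10

#0 head=0: xor i0 WAW r3
#1 head=1: and i1 WAW r3
#2 head=2: mulh ld i2&i3 2-wide
#3 head=4: beq i4 no-port BR/BR
#4 head=5: beq ld i5&i6 2-wide
#5 head=7: ld beq i7&i8 2-wide
#6 head=9: mul i9 RAW r4
#7 head=10: sll i10 RAW+WAW r3
#8 head=11: mul ld i11&i12 2-wide
#9 head=13: sub i13 tail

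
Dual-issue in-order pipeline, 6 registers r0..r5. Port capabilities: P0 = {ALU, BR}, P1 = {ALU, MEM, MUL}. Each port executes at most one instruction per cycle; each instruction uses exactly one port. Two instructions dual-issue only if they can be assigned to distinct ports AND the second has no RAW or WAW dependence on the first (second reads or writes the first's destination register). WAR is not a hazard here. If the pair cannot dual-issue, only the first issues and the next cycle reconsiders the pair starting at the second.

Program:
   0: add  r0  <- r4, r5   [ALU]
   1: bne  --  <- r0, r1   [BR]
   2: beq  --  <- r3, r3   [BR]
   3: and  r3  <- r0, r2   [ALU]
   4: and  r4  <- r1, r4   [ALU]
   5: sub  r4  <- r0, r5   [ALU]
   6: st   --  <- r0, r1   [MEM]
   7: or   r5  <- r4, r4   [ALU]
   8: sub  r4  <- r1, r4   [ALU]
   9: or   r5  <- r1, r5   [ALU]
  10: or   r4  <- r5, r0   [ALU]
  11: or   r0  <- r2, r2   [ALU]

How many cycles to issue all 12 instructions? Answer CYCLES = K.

t=0 i0:add ; RAW r0
t=1 i1:bne ; no-port BR/BR
t=2 i2/i3:beq;and ; dual
t=3 i4:and ; WAW r4
t=4 i5/i6:sub;st ; dual
t=5 i7/i8:or;sub ; dual
t=6 i9:or ; RAW r5
t=7 i10/i11:or;or ; dual

CYCLES = 8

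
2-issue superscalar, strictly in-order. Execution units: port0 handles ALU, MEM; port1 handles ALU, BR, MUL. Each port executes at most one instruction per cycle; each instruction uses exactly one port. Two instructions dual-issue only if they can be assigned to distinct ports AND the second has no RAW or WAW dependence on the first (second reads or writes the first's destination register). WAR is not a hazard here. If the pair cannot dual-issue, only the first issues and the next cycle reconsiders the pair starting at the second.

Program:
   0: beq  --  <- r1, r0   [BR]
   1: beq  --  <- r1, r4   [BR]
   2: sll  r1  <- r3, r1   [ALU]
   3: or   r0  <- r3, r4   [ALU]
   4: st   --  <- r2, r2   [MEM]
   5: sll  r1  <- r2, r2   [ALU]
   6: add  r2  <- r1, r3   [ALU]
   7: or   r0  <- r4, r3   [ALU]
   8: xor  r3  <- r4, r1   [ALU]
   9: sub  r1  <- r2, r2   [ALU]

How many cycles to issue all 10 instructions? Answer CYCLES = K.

c0: i0 beq.BR  no-port BR/BR
c1: i1,i2 beq.BR/sll.ALU  dual
c2: i3,i4 or.ALU/st.MEM  dual
c3: i5 sll.ALU  RAW r1
c4: i6,i7 add.ALU/or.ALU  dual
c5: i8,i9 xor.ALU/sub.ALU  dual

CYCLES = 6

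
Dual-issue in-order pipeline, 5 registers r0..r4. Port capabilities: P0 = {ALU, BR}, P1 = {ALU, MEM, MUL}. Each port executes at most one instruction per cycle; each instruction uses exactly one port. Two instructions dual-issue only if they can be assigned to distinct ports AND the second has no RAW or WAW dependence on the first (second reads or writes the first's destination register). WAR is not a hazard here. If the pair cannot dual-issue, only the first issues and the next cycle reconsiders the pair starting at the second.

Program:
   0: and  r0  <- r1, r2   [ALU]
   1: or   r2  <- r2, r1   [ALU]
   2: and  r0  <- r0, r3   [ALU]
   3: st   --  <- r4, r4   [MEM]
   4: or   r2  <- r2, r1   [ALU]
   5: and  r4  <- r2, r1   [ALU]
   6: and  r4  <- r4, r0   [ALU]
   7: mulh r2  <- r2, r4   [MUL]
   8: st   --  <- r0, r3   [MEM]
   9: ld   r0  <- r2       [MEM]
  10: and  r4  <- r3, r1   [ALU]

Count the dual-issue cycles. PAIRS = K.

PAIRS = 3

  cy0 -> i0/i1 (and.ALU or.ALU) dual
  cy1 -> i2/i3 (and.ALU st.MEM) dual
  cy2 -> i4 (or.ALU) RAW r2
  cy3 -> i5 (and.ALU) RAW+WAW r4
  cy4 -> i6 (and.ALU) RAW r4
  cy5 -> i7 (mulh.MUL) no-port MUL/MEM
  cy6 -> i8 (st.MEM) no-port MEM/MEM
  cy7 -> i9/i10 (ld.MEM and.ALU) dual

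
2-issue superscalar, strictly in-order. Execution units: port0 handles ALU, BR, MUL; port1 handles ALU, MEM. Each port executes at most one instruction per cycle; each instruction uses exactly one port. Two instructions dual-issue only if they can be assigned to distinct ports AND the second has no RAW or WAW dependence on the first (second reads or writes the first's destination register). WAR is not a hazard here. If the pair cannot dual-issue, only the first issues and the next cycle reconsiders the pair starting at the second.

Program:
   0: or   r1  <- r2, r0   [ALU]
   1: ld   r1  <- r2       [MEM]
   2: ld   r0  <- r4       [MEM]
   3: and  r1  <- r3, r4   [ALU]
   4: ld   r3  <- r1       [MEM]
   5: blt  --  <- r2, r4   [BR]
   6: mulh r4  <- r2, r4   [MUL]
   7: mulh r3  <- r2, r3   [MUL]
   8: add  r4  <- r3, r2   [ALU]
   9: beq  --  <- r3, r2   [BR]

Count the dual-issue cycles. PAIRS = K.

c0: i0 or  WAW r1
c1: i1 ld  no-port MEM/MEM
c2: i2,i3 ld/and  pair
c3: i4,i5 ld/blt  pair
c4: i6 mulh  no-port MUL/MUL
c5: i7 mulh  RAW r3
c6: i8,i9 add/beq  pair

PAIRS = 3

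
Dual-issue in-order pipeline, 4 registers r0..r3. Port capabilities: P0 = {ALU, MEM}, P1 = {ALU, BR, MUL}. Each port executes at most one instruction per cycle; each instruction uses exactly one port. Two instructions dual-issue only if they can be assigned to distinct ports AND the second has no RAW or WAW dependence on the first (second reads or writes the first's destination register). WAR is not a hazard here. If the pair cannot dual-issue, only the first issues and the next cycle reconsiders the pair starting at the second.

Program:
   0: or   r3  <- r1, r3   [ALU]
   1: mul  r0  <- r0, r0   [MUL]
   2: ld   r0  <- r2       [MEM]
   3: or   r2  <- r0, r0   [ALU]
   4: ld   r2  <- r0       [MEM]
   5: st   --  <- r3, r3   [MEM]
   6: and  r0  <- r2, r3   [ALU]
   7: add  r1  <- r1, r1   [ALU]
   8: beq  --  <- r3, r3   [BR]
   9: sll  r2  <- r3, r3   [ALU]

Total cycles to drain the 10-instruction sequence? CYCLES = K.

CYCLES = 7

  cy0 -> i0,i1 (or.ALU+mul.MUL) 2-wide
  cy1 -> i2 (ld.MEM) RAW r0
  cy2 -> i3 (or.ALU) WAW r2
  cy3 -> i4 (ld.MEM) no-port MEM/MEM
  cy4 -> i5,i6 (st.MEM+and.ALU) 2-wide
  cy5 -> i7,i8 (add.ALU+beq.BR) 2-wide
  cy6 -> i9 (sll.ALU) tail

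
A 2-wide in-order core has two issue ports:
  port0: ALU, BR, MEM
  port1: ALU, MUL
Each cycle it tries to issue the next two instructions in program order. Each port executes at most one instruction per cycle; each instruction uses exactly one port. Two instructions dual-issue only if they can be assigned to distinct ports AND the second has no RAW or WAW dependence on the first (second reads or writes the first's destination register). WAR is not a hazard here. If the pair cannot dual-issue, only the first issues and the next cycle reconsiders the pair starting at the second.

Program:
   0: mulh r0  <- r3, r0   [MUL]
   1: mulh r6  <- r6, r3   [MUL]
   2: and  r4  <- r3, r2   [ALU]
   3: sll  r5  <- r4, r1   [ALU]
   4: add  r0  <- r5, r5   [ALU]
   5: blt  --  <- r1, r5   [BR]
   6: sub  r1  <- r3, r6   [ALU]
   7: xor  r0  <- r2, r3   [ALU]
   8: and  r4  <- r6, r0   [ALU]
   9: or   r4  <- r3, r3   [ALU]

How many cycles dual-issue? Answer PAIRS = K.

PAIRS = 3

  cy0 -> i0 (mulh) no-port MUL/MUL
  cy1 -> i1&i2 (mulh/and) pair
  cy2 -> i3 (sll) RAW r5
  cy3 -> i4&i5 (add/blt) pair
  cy4 -> i6&i7 (sub/xor) pair
  cy5 -> i8 (and) WAW r4
  cy6 -> i9 (or) tail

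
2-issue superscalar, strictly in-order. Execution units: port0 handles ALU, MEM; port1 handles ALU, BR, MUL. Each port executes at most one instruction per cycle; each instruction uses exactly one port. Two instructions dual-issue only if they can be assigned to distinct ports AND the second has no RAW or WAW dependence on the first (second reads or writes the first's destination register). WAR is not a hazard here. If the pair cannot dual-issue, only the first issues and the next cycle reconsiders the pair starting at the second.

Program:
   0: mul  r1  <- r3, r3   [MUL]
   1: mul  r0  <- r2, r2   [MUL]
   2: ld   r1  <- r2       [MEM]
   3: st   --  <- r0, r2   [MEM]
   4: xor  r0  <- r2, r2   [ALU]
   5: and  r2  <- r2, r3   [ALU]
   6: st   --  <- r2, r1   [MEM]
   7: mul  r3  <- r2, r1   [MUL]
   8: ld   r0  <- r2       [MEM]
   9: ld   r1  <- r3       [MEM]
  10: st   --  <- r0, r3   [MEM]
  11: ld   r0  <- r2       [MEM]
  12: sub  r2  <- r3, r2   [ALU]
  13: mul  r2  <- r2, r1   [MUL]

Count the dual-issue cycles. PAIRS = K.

#0 head=0: mul.MUL i0 no-port MUL/MUL
#1 head=1: mul.MUL+ld.MEM i1+i2 dual
#2 head=3: st.MEM+xor.ALU i3+i4 dual
#3 head=5: and.ALU i5 RAW r2
#4 head=6: st.MEM+mul.MUL i6+i7 dual
#5 head=8: ld.MEM i8 no-port MEM/MEM
#6 head=9: ld.MEM i9 no-port MEM/MEM
#7 head=10: st.MEM i10 no-port MEM/MEM
#8 head=11: ld.MEM+sub.ALU i11+i12 dual
#9 head=13: mul.MUL i13 tail

PAIRS = 4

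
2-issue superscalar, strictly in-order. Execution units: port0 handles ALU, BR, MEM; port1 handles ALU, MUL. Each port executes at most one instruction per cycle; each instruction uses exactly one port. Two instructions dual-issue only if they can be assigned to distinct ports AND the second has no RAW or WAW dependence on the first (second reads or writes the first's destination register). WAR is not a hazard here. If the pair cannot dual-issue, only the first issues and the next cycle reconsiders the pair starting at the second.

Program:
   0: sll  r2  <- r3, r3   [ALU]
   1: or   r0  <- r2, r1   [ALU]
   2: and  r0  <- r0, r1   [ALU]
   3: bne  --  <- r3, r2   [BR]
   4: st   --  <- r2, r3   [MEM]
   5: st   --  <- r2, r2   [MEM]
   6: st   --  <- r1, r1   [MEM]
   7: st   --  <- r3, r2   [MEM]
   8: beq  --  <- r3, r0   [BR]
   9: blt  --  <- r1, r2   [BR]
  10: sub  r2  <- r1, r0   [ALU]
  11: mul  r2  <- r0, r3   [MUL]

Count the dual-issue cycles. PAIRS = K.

#0 head=0: sll.ALU i0 RAW r2
#1 head=1: or.ALU i1 RAW+WAW r0
#2 head=2: and.ALU+bne.BR i2+i3 2-wide
#3 head=4: st.MEM i4 no-port MEM/MEM
#4 head=5: st.MEM i5 no-port MEM/MEM
#5 head=6: st.MEM i6 no-port MEM/MEM
#6 head=7: st.MEM i7 no-port MEM/BR
#7 head=8: beq.BR i8 no-port BR/BR
#8 head=9: blt.BR+sub.ALU i9+i10 2-wide
#9 head=11: mul.MUL i11 tail

PAIRS = 2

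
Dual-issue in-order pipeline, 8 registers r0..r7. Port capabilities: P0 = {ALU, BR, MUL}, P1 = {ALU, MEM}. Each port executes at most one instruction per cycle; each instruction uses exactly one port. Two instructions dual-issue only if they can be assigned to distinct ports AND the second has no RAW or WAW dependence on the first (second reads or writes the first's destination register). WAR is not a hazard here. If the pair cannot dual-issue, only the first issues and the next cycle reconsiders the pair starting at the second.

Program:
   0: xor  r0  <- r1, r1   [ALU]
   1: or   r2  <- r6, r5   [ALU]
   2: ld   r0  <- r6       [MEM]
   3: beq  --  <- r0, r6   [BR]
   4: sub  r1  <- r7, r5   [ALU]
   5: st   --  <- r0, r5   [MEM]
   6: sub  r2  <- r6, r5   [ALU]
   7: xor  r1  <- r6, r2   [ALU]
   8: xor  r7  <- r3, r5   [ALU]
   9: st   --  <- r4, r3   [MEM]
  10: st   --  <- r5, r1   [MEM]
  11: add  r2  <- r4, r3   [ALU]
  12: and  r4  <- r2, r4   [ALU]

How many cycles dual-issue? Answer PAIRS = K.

#0 head=0: xor.ALU/or.ALU i0+i1 dual
#1 head=2: ld.MEM i2 RAW r0
#2 head=3: beq.BR/sub.ALU i3+i4 dual
#3 head=5: st.MEM/sub.ALU i5+i6 dual
#4 head=7: xor.ALU/xor.ALU i7+i8 dual
#5 head=9: st.MEM i9 no-port MEM/MEM
#6 head=10: st.MEM/add.ALU i10+i11 dual
#7 head=12: and.ALU i12 tail

PAIRS = 5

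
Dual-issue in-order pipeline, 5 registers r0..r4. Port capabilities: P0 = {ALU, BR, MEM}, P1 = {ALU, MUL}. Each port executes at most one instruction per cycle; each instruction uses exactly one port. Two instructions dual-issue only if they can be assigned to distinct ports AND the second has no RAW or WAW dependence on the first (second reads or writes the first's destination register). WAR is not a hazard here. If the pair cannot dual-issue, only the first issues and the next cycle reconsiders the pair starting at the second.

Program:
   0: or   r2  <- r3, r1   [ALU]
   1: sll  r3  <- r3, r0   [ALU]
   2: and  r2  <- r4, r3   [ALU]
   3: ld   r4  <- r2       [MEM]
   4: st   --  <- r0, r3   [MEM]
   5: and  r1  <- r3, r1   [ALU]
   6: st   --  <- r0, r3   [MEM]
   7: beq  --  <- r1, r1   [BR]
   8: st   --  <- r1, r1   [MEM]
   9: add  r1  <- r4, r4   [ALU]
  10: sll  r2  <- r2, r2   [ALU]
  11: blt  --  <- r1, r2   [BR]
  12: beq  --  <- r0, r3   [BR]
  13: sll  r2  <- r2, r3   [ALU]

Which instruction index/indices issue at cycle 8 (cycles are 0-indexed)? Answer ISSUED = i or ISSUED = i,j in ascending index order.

ISSUED = 11

#0 head=0: or.ALU+sll.ALU i0&i1 pair
#1 head=2: and.ALU i2 RAW r2
#2 head=3: ld.MEM i3 no-port MEM/MEM
#3 head=4: st.MEM+and.ALU i4&i5 pair
#4 head=6: st.MEM i6 no-port MEM/BR
#5 head=7: beq.BR i7 no-port BR/MEM
#6 head=8: st.MEM+add.ALU i8&i9 pair
#7 head=10: sll.ALU i10 RAW r2
#8 head=11: blt.BR i11 no-port BR/BR
#9 head=12: beq.BR+sll.ALU i12&i13 pair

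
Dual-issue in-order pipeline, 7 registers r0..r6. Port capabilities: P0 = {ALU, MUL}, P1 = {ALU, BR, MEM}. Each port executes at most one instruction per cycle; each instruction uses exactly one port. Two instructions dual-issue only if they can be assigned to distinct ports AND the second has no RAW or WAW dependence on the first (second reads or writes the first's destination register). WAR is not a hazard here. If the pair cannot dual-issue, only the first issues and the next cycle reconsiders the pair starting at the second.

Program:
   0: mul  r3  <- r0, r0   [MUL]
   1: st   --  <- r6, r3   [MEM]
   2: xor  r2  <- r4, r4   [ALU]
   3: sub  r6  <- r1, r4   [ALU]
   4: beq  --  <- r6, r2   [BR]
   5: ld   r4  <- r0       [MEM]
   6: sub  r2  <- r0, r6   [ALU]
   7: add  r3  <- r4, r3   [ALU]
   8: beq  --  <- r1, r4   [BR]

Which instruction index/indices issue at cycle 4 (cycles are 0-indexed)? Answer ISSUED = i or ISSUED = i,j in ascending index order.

[0] i0  mul.MUL  -- RAW r3
[1] i1,i2  st.MEM;xor.ALU  -- 2-wide
[2] i3  sub.ALU  -- RAW r6
[3] i4  beq.BR  -- no-port BR/MEM
[4] i5,i6  ld.MEM;sub.ALU  -- 2-wide
[5] i7,i8  add.ALU;beq.BR  -- 2-wide

ISSUED = 5,6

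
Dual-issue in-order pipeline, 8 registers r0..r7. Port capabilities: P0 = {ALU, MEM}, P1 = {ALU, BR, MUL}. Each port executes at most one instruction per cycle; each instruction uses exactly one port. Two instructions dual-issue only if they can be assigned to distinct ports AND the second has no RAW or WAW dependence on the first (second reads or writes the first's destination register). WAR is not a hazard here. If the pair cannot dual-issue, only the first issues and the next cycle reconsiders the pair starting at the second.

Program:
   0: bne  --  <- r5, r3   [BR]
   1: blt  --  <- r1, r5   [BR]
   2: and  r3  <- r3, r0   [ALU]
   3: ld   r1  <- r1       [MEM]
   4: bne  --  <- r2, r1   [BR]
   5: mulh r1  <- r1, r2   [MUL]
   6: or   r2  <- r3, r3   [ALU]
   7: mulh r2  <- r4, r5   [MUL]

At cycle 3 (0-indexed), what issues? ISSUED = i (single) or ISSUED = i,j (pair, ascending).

ISSUED = 4

0. bne @i0  | no-port BR/BR
1. blt and @i1&i2  | pair
2. ld @i3  | RAW r1
3. bne @i4  | no-port BR/MUL
4. mulh or @i5&i6  | pair
5. mulh @i7  | tail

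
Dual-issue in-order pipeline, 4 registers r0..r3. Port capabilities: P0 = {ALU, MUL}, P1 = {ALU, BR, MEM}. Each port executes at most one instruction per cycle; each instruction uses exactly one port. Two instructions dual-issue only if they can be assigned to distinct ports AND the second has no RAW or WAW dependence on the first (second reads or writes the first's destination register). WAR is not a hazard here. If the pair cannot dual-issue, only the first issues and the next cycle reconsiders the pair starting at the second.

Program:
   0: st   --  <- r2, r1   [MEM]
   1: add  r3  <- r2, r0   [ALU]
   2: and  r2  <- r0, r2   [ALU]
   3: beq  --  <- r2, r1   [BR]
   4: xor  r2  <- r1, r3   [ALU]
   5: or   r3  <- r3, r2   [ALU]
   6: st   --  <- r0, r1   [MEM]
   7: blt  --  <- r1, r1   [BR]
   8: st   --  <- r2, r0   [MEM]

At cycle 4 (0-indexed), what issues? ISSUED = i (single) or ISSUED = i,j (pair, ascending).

  cy0 -> i0,i1 (st.MEM;add.ALU) pair
  cy1 -> i2 (and.ALU) RAW r2
  cy2 -> i3,i4 (beq.BR;xor.ALU) pair
  cy3 -> i5,i6 (or.ALU;st.MEM) pair
  cy4 -> i7 (blt.BR) no-port BR/MEM
  cy5 -> i8 (st.MEM) tail

ISSUED = 7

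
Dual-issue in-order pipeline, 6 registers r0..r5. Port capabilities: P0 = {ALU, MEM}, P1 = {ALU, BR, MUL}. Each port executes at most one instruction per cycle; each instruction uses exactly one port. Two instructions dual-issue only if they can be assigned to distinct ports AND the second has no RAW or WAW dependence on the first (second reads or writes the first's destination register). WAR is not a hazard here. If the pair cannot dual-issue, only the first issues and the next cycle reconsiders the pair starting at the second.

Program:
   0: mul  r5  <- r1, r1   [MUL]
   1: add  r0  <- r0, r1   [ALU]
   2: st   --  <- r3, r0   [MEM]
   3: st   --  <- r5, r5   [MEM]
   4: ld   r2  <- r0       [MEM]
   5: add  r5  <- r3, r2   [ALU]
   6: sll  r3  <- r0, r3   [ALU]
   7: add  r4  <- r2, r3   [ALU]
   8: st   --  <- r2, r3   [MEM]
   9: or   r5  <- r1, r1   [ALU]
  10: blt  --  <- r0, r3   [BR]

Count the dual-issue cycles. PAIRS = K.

PAIRS = 4

c0: i0/i1 mul+add  pair
c1: i2 st  no-port MEM/MEM
c2: i3 st  no-port MEM/MEM
c3: i4 ld  RAW r2
c4: i5/i6 add+sll  pair
c5: i7/i8 add+st  pair
c6: i9/i10 or+blt  pair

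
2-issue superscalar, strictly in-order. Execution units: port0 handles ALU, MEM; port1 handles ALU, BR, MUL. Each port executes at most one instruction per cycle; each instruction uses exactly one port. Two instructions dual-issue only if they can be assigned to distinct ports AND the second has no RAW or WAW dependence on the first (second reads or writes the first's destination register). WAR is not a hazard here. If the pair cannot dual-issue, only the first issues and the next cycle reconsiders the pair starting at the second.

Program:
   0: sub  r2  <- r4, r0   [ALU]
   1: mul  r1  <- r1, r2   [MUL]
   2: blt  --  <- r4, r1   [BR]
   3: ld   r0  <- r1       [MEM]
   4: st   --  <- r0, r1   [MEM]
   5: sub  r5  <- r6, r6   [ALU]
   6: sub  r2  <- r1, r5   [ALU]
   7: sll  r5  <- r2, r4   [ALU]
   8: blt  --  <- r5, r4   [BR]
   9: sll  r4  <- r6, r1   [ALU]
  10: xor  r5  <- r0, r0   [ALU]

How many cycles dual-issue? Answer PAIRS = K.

PAIRS = 3

  cy0 -> i0 (sub.ALU) RAW r2
  cy1 -> i1 (mul.MUL) no-port MUL/BR
  cy2 -> i2+i3 (blt.BR ld.MEM) pair
  cy3 -> i4+i5 (st.MEM sub.ALU) pair
  cy4 -> i6 (sub.ALU) RAW r2
  cy5 -> i7 (sll.ALU) RAW r5
  cy6 -> i8+i9 (blt.BR sll.ALU) pair
  cy7 -> i10 (xor.ALU) tail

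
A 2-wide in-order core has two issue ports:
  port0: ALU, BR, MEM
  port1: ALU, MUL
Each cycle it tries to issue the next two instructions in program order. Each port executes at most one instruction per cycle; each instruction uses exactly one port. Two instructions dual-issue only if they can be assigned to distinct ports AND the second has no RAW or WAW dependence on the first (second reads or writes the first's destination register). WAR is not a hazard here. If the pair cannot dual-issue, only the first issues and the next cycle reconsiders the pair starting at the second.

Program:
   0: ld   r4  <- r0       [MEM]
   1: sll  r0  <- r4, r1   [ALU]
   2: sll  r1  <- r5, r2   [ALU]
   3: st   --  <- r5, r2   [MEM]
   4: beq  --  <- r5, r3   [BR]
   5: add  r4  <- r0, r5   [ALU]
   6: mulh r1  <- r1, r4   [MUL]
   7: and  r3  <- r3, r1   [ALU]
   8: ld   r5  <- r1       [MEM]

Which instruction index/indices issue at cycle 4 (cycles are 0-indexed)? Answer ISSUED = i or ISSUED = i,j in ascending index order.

ISSUED = 6

c0: i0 ld  RAW r4
c1: i1,i2 sll+sll  dual
c2: i3 st  no-port MEM/BR
c3: i4,i5 beq+add  dual
c4: i6 mulh  RAW r1
c5: i7,i8 and+ld  dual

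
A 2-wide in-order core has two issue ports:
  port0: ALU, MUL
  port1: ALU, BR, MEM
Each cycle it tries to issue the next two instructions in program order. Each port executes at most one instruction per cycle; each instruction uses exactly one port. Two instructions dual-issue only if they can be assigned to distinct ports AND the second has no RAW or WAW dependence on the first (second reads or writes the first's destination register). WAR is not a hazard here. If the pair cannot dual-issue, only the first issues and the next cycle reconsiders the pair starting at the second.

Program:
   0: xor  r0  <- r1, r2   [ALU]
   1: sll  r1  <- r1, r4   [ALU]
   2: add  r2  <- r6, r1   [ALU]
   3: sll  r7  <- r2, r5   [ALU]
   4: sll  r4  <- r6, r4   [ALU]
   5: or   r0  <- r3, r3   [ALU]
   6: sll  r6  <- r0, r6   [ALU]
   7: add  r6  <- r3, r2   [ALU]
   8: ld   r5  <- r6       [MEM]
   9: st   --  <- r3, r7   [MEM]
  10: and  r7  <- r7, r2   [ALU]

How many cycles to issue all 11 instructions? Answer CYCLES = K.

t=0 i0&i1:xor.ALU+sll.ALU ; 2-wide
t=1 i2:add.ALU ; RAW r2
t=2 i3&i4:sll.ALU+sll.ALU ; 2-wide
t=3 i5:or.ALU ; RAW r0
t=4 i6:sll.ALU ; WAW r6
t=5 i7:add.ALU ; RAW r6
t=6 i8:ld.MEM ; no-port MEM/MEM
t=7 i9&i10:st.MEM+and.ALU ; 2-wide

CYCLES = 8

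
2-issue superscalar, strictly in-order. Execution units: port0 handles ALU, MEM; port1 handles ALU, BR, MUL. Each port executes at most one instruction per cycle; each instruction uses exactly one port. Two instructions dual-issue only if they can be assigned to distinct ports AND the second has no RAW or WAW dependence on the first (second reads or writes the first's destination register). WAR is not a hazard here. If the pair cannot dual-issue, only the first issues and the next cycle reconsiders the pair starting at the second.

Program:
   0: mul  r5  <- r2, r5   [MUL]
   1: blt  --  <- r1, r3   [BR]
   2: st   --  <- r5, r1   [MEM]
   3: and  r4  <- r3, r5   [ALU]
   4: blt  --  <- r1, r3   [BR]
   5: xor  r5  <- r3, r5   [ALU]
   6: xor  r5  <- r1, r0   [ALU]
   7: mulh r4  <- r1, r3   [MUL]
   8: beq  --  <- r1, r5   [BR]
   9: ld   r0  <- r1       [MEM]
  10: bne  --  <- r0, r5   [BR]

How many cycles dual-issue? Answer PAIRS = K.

PAIRS = 4

c0: i0 mul.MUL  no-port MUL/BR
c1: i1+i2 blt.BR/st.MEM  dual
c2: i3+i4 and.ALU/blt.BR  dual
c3: i5 xor.ALU  WAW r5
c4: i6+i7 xor.ALU/mulh.MUL  dual
c5: i8+i9 beq.BR/ld.MEM  dual
c6: i10 bne.BR  tail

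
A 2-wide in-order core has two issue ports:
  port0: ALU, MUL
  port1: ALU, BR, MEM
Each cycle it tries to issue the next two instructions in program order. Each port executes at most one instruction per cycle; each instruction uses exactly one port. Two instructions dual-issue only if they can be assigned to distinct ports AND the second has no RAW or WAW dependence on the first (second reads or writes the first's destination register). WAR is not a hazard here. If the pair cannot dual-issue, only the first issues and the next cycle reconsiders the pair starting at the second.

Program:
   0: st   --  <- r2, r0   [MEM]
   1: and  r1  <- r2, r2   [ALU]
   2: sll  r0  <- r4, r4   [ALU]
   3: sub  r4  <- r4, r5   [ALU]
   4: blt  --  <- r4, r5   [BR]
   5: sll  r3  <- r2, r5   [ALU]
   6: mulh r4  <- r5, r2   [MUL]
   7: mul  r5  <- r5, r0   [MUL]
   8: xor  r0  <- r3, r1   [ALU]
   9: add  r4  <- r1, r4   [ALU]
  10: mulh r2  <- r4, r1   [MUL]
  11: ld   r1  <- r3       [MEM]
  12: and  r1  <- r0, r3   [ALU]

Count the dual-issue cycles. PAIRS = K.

0. st/and @i0/i1  | dual
1. sll/sub @i2/i3  | dual
2. blt/sll @i4/i5  | dual
3. mulh @i6  | no-port MUL/MUL
4. mul/xor @i7/i8  | dual
5. add @i9  | RAW r4
6. mulh/ld @i10/i11  | dual
7. and @i12  | tail

PAIRS = 5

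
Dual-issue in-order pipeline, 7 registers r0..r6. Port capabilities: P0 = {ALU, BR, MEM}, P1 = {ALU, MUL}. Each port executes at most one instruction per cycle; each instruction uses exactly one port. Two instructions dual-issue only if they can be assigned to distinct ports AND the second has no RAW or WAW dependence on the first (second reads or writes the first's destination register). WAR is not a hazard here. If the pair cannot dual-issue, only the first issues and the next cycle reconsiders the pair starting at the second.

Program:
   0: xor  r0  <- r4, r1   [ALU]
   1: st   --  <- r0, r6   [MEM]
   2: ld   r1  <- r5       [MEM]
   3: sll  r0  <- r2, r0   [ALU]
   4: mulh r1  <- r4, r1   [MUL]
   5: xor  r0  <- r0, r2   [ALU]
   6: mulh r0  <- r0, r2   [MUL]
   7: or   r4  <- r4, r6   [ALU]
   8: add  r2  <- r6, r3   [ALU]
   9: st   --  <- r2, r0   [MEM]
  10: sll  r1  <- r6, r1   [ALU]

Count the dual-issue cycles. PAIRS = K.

PAIRS = 4

#0 head=0: xor i0 RAW r0
#1 head=1: st i1 no-port MEM/MEM
#2 head=2: ld/sll i2,i3 dual
#3 head=4: mulh/xor i4,i5 dual
#4 head=6: mulh/or i6,i7 dual
#5 head=8: add i8 RAW r2
#6 head=9: st/sll i9,i10 dual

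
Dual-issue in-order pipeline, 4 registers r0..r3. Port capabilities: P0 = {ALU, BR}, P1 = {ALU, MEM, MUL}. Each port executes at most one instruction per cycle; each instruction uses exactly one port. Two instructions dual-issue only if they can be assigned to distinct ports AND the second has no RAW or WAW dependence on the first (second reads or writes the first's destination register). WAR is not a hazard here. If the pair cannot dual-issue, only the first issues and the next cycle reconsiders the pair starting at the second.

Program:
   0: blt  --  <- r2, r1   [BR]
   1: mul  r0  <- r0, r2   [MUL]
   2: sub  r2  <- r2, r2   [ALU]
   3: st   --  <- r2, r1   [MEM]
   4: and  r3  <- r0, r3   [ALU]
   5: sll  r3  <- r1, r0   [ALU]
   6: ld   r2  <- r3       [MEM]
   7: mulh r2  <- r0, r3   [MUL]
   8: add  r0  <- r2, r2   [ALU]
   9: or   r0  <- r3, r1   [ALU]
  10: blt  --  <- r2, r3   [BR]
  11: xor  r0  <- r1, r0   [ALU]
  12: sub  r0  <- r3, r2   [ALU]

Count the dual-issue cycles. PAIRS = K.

PAIRS = 3

t=0 i0,i1:blt/mul ; pair
t=1 i2:sub ; RAW r2
t=2 i3,i4:st/and ; pair
t=3 i5:sll ; RAW r3
t=4 i6:ld ; no-port MEM/MUL
t=5 i7:mulh ; RAW r2
t=6 i8:add ; WAW r0
t=7 i9,i10:or/blt ; pair
t=8 i11:xor ; WAW r0
t=9 i12:sub ; tail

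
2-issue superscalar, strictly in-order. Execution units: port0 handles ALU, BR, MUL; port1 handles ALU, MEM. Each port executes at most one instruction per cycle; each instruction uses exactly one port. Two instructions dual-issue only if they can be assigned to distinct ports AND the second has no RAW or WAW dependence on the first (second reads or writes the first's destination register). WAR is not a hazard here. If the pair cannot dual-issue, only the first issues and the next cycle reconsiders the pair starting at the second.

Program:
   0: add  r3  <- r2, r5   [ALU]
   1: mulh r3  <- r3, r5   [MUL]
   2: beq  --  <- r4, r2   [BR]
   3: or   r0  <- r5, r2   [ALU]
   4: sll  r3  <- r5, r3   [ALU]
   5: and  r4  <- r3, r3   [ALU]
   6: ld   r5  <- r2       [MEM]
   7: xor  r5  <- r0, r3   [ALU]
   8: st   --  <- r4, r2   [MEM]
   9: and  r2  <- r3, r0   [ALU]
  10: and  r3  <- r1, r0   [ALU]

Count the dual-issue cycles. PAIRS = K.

PAIRS = 4

  cy0 -> i0 (add) RAW+WAW r3
  cy1 -> i1 (mulh) no-port MUL/BR
  cy2 -> i2+i3 (beq/or) 2-wide
  cy3 -> i4 (sll) RAW r3
  cy4 -> i5+i6 (and/ld) 2-wide
  cy5 -> i7+i8 (xor/st) 2-wide
  cy6 -> i9+i10 (and/and) 2-wide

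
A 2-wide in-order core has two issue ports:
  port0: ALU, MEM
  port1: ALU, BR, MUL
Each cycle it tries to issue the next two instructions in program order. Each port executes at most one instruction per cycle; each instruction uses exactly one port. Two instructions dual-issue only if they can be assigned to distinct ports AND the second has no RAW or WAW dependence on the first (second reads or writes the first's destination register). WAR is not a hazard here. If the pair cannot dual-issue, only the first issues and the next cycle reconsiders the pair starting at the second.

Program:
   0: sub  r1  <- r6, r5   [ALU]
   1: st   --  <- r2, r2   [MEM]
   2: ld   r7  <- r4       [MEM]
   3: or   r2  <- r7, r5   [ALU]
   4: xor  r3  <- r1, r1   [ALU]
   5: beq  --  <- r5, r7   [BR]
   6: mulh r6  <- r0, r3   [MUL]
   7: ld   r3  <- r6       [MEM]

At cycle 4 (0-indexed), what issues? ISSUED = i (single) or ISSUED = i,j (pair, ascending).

c0: i0+i1 sub.ALU+st.MEM  dual
c1: i2 ld.MEM  RAW r7
c2: i3+i4 or.ALU+xor.ALU  dual
c3: i5 beq.BR  no-port BR/MUL
c4: i6 mulh.MUL  RAW r6
c5: i7 ld.MEM  tail

ISSUED = 6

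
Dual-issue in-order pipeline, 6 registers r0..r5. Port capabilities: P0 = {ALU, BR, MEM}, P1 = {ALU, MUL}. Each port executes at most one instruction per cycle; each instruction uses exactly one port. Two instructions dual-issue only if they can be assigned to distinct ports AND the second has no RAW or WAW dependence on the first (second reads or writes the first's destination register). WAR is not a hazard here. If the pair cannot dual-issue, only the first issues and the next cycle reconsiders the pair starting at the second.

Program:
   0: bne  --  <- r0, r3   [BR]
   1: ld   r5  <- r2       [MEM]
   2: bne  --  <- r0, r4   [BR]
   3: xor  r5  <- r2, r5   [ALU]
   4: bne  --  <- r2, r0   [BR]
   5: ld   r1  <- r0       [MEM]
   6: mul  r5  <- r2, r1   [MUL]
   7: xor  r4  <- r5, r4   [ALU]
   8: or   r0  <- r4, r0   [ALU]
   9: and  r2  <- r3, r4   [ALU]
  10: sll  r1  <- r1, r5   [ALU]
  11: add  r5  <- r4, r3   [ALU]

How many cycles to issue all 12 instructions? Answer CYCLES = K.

0. bne.BR @i0  | no-port BR/MEM
1. ld.MEM @i1  | no-port MEM/BR
2. bne.BR+xor.ALU @i2&i3  | dual
3. bne.BR @i4  | no-port BR/MEM
4. ld.MEM @i5  | RAW r1
5. mul.MUL @i6  | RAW r5
6. xor.ALU @i7  | RAW r4
7. or.ALU+and.ALU @i8&i9  | dual
8. sll.ALU+add.ALU @i10&i11  | dual

CYCLES = 9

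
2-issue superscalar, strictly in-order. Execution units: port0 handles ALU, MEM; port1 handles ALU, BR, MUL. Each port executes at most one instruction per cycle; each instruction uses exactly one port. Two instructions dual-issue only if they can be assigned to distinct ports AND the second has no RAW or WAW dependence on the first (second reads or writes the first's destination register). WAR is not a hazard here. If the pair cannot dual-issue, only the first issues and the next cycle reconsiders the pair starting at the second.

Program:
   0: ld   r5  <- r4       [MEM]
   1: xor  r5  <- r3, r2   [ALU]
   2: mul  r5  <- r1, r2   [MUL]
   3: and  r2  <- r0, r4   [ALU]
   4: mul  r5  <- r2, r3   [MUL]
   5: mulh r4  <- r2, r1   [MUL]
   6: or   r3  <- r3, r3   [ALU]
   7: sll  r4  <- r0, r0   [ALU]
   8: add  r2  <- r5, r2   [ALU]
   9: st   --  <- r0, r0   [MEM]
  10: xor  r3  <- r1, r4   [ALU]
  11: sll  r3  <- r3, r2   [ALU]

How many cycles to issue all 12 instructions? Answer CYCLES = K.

t=0 i0:ld ; WAW r5
t=1 i1:xor ; WAW r5
t=2 i2&i3:mul;and ; pair
t=3 i4:mul ; no-port MUL/MUL
t=4 i5&i6:mulh;or ; pair
t=5 i7&i8:sll;add ; pair
t=6 i9&i10:st;xor ; pair
t=7 i11:sll ; tail

CYCLES = 8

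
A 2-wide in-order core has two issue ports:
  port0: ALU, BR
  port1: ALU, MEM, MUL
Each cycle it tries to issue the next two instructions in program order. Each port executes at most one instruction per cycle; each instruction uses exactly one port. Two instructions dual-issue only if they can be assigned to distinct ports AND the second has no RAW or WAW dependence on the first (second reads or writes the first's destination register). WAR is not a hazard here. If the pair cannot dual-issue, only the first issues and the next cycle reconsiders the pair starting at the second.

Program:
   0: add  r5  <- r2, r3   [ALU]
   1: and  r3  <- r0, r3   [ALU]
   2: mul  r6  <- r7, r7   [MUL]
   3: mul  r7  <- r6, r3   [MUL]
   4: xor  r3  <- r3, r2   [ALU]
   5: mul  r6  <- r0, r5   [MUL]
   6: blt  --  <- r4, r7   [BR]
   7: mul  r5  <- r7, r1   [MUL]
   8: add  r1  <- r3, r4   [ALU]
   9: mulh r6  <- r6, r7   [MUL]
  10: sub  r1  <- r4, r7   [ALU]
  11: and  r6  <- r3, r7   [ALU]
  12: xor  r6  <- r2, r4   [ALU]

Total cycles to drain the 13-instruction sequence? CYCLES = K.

CYCLES = 8

  cy0 -> i0,i1 (add.ALU/and.ALU) 2-wide
  cy1 -> i2 (mul.MUL) no-port MUL/MUL
  cy2 -> i3,i4 (mul.MUL/xor.ALU) 2-wide
  cy3 -> i5,i6 (mul.MUL/blt.BR) 2-wide
  cy4 -> i7,i8 (mul.MUL/add.ALU) 2-wide
  cy5 -> i9,i10 (mulh.MUL/sub.ALU) 2-wide
  cy6 -> i11 (and.ALU) WAW r6
  cy7 -> i12 (xor.ALU) tail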